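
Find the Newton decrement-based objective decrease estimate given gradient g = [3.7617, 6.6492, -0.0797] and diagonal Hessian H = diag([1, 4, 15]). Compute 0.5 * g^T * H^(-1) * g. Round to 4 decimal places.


Step 1: H is diagonal, so H^(-1) * g = [3.7617, 1.6623, -0.0053].
Step 2: g^T H^(-1) g = sum_i g_i^2 / H_ii
  = (3.7617)^2/1 + (6.6492)^2/4 + (-0.0797)^2/15
  = 14.1504 + 11.053 + 0.0004 = 25.2038
Step 3: Objective decrease = 0.5 * g^T H^(-1) g = 12.6019


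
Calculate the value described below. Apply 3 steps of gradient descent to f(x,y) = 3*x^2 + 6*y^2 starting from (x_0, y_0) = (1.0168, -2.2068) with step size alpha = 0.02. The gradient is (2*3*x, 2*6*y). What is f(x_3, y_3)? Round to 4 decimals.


Gradient descent on f(x,y) = 3*x^2 + 6*y^2.
Starting point: (1.0168, -2.2068), alpha = 0.02
Step 1: grad_x = 2*3*1.0168 = 6.1008, grad_y = 2*6*-2.2068 = -26.4816
  x_1 = 1.0168 - 0.02*6.1008 = 0.8948
  y_1 = -2.2068 - 0.02*-26.4816 = -1.6772
Step 2: grad_x = 2*3*0.8948 = 5.3687, grad_y = 2*6*-1.6772 = -20.126
  x_2 = 0.8948 - 0.02*5.3687 = 0.7874
  y_2 = -1.6772 - 0.02*-20.126 = -1.2746
Step 3: grad_x = 2*3*0.7874 = 4.7245, grad_y = 2*6*-1.2746 = -15.2958
  x_3 = 0.7874 - 0.02*4.7245 = 0.6929
  y_3 = -1.2746 - 0.02*-15.2958 = -0.9687
f(0.6929, -0.9687) = 3*0.6929^2 + 6*(-0.9687)^2 = 7.0711


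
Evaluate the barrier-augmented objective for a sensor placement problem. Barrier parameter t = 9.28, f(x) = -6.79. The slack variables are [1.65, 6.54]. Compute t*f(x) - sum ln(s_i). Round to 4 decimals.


Step 1: Compute log-barrier.
ln values: [0.5008, 1.8779]
phi = -(0.5008 + 1.8779) = -2.3787
Step 2: Compute augmented objective.
t*f(x) = 9.28*-6.79 = -63.0112
Total = -63.0112 - 2.3787 = -65.3899


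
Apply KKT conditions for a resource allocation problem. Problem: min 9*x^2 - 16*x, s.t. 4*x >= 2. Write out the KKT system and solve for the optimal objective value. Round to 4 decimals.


Step 1: Try lambda = 0 (constraint inactive).
Stationarity: 2*9*x - 16 = 0
x* = 16/(2*9) = 8/9 = 0.8889 (rounded; the exact value 8/9 is used below)
Check constraint: 4*0.8889 = 3.5556 >= 2 -- satisfied.
Step 2: Compute optimal value.
f(x*) = 9*(8/9)^2 - 16*(8/9) = -7.1111


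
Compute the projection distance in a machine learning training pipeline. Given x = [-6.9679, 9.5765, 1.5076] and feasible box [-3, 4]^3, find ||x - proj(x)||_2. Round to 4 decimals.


Project each component onto [-3, 4].
clip(-6.9679) = -3.0, clip(9.5765) = 4.0, clip(1.5076) = 1.5076
Projection = [-3.0, 4.0, 1.5076]
Squared diffs: [15.7442, 31.0974, 0.0]
Distance = sqrt(46.8416) = 6.8441


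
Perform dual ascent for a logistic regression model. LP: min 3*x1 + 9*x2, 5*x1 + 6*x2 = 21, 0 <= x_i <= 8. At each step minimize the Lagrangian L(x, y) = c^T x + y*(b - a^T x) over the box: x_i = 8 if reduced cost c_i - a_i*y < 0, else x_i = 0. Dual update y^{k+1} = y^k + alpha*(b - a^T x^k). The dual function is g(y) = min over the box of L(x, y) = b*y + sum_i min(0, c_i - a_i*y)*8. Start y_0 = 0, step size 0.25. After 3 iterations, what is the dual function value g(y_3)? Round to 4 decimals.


Dual ascent for LP: min 3*x1 + 9*x2, 5*x1 + 6*x2 = 21, 0 <= x_i <= 8
Step 1: y^k = 0.0, reduced costs: (3.0, 9.0)
  x^k = (0.0, 0.0), subgradient = b - a^T x = 21.0
  y^{k+1} = 0.0 + 0.25*21.0 = 5.25
Step 2: y^k = 5.25, reduced costs: (-23.25, -22.5)
  x^k = (8.0, 8.0), subgradient = b - a^T x = -67.0
  y^{k+1} = 5.25 + 0.25*-67.0 = -11.5
Step 3: y^k = -11.5, reduced costs: (60.5, 78.0)
  x^k = (0.0, 0.0), subgradient = b - a^T x = 21.0
  y^{k+1} = -11.5 + 0.25*21.0 = -6.25
Dual objective at y_3 = -6.25: reduced costs (34.25, 46.5), box minimizer x = (0.0, 0.0)
g(y_3) = b*y + (c1 - a1*y)*x1 + (c2 - a2*y)*x2 = 21*(-6.25) + 34.25*0.0 + 46.5*0.0 = -131.25 + 0.0 + 0.0 = -131.25


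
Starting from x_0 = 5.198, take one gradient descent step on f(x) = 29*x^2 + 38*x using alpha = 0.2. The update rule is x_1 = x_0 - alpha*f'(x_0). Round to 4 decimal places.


We compute the gradient at x_0 and apply the update.
f'(x) = 58*x + 38
f'(5.198) = 58*5.198 + 38 = 339.484
x_1 = 5.198 - 0.2*339.484 = -62.6988


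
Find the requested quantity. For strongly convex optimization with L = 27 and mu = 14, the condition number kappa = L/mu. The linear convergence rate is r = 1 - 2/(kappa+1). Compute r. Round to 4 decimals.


Step 1: Compute the condition number.
kappa = L/mu = 27/14 = 1.9286
Step 2: Compute the convergence rate.
r = 1 - 2/(kappa + 1) = 1 - 2*mu/(L + mu) = (L - mu)/(L + mu) = 13/41 = 0.3171


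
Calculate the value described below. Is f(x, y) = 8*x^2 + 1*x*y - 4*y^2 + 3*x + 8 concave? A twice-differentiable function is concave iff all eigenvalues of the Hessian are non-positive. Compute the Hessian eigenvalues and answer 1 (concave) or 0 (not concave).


The Hessian of f(x,y) = 8*x^2 + 1*x*y - 4*y^2 + 3*x + 8 is:
H = [[16, 1], [1, -8]]
Trace = 16 - 8 = 8
Determinant = 16*-8 - (1)^2 = -129
Discriminant = (8)^2 - 4*-129 = 580.0
Eigenvalues: lambda_1 = -8.0416, lambda_2 = 16.0416
The function is not concave.

0


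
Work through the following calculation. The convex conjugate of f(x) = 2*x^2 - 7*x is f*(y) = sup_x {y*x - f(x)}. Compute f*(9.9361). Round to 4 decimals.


f*(y) = sup_x {y*x - a*x^2 - b*x} = sup_x {(y-b)*x - a*x^2}
FOC: (y - b) - 2a*x = 0 => x* = (y - b)/(2a)
x* = (9.9361 + 7)/(2*2) = 4.234
f*(9.9361) = (y-b)^2/(4a) = (9.9361 + 7)^2/(4*2)
= 286.8315/8 = 35.8539


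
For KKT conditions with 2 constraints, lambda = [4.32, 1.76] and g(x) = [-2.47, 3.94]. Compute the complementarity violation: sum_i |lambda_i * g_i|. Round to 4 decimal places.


KKT complementary slackness check:
lambda_1 * g_1 = 4.32 * -2.47 = -10.6704
lambda_2 * g_2 = 1.76 * 3.94 = 6.9344
Total violation = 10.6704 + 6.9344 = 17.6048


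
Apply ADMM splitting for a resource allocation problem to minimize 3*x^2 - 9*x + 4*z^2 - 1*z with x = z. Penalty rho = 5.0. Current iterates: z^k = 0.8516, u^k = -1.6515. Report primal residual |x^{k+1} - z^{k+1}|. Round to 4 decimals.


ADMM iteration with rho = 5.0, z^k = 0.8516, u^k = -1.6515
Step 1: x-update.
Minimize 3*x^2 - 9*x + (5.0/2)*(x - 0.8516 - 1.6515)^2
FOC: (2*3 + 5.0)*x = 9 + 5.0*(0.8516 + 1.6515)
x^{k+1} = 1.956
Step 2: z-update.
Minimize 4*z^2 - 1*z + (5.0/2)*(1.956 - z - 1.6515)^2
FOC: (2*4 + 5.0)*z = 1 + 5.0*(1.956 - 1.6515)
z^{k+1} = 0.194
Step 3: u-update.
u^{k+1} = -1.6515 + 1.956 - 0.194 = 0.1104
Step 4: Primal residual = |1.956 - 0.194| = 1.7619


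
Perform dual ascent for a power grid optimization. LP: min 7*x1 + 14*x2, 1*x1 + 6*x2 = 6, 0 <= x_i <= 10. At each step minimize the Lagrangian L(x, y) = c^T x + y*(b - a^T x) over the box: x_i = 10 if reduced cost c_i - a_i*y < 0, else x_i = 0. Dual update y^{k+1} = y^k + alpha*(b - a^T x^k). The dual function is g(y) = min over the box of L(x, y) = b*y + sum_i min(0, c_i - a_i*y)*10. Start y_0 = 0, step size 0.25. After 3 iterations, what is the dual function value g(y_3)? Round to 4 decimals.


Dual ascent for LP: min 7*x1 + 14*x2, 1*x1 + 6*x2 = 6, 0 <= x_i <= 10
Step 1: y^k = 0.0, reduced costs: (7.0, 14.0)
  x^k = (0.0, 0.0), subgradient = b - a^T x = 6.0
  y^{k+1} = 0.0 + 0.25*6.0 = 1.5
Step 2: y^k = 1.5, reduced costs: (5.5, 5.0)
  x^k = (0.0, 0.0), subgradient = b - a^T x = 6.0
  y^{k+1} = 1.5 + 0.25*6.0 = 3.0
Step 3: y^k = 3.0, reduced costs: (4.0, -4.0)
  x^k = (0.0, 10.0), subgradient = b - a^T x = -54.0
  y^{k+1} = 3.0 + 0.25*-54.0 = -10.5
Dual objective at y_3 = -10.5: reduced costs (17.5, 77.0), box minimizer x = (0.0, 0.0)
g(y_3) = b*y + (c1 - a1*y)*x1 + (c2 - a2*y)*x2 = 6*(-10.5) + 17.5*0.0 + 77.0*0.0 = -63.0 + 0.0 + 0.0 = -63.0


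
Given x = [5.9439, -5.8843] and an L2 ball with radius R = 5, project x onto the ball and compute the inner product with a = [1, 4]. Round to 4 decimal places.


Step 1: Compute ||x|| (intermediates to 6 decimals).
||x|| = sqrt(5.9439^2 + (-5.8843)^2) = 8.363907
Step 2: Project.
Since ||x|| > R, scale = R/||x|| = 5/8.363907 = 0.597807, proj(x) = scale * x
proj(x) = [3.553305, -3.517676]
Step 3: Dot product.
a^T * proj(x) = 1*3.553305 + 4*(-3.517676) = -10.5174


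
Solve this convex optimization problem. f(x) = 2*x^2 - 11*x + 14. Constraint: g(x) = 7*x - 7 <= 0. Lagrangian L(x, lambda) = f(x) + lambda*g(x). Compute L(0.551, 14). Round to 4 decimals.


Step 1: Evaluate f(x).
f(0.551) = 2*0.551^2 - 11*0.551 + 14 = 8.5462
Step 2: Evaluate g(x).
g(0.551) = 7*0.551 - 7 = -3.143
Step 3: Compute Lagrangian.
L = 8.5462 + 14*-3.143 = -35.4558


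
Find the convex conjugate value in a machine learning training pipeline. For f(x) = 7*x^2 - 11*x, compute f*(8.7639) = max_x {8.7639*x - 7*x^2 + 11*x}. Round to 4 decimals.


f*(y) = sup_x {y*x - a*x^2 - b*x} = sup_x {(y-b)*x - a*x^2}
FOC: (y - b) - 2a*x = 0 => x* = (y - b)/(2a)
x* = (8.7639 + 11)/(2*7) = 1.4117
f*(8.7639) = (y-b)^2/(4a) = (8.7639 + 11)^2/(4*7)
= 390.6117/28 = 13.9504


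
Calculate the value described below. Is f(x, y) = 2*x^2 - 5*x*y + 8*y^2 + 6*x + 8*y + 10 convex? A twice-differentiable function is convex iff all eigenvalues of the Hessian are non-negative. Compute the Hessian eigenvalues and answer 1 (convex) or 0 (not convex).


The Hessian of f(x,y) = 2*x^2 - 5*x*y + 8*y^2 + 6*x + 8*y + 10 is:
H = [[4, -5], [-5, 16]]
Trace = 4 + 16 = 20
Determinant = 4*16 - (-5)^2 = 39
Discriminant = (20)^2 - 4*39 = 244.0
Eigenvalues: lambda_1 = 2.1898, lambda_2 = 17.8102
The function is convex.

1


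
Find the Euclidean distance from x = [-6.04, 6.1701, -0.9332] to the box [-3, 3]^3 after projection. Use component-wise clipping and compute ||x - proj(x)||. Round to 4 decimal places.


Project each component onto [-3, 3].
clip(-6.04) = -3.0, clip(6.1701) = 3.0, clip(-0.9332) = -0.9332
Projection = [-3.0, 3.0, -0.9332]
Squared diffs: [9.2416, 10.0495, 0.0]
Distance = sqrt(19.2911) = 4.3922


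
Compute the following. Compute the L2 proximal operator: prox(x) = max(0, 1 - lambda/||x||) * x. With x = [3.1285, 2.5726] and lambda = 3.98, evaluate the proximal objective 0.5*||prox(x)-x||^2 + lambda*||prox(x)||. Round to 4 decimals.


Step 1: Compute ||x||.
||x|| = 4.0504
Step 2: Compute scaling factor.
scale = max(0, 1 - 3.98/4.0504) = 0.0174
Step 3: prox(x) = [0.0544, 0.0447]
||prox(x)|| = 0.0704
Step 4: Proximal objective.
0.5*||prox-x||^2 = 7.9202
lambda*||prox|| = 0.2802
Total = 8.2004


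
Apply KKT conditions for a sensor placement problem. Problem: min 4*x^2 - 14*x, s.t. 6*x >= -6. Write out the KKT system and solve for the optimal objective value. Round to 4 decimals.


Step 1: Try lambda = 0 (constraint inactive).
Stationarity: 2*4*x - 14 = 0
x* = 14/(2*4) = 1.75
Check constraint: 6*1.75 = 10.5 >= -6 -- satisfied.
Step 2: Compute optimal value.
f(x*) = 4*1.75^2 - 14*1.75 = -12.25


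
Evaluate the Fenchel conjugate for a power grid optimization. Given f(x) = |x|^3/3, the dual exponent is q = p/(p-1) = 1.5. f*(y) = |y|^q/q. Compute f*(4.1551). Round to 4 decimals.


The conjugate exponent q satisfies 1/p + 1/q = 1.
p = 3, so q = 3/(3 - 1) = 1.5
|y|^q = 4.1551^1.5 = 8.4698
f*(4.1551) = 8.4698 / 1.5 = 5.6465


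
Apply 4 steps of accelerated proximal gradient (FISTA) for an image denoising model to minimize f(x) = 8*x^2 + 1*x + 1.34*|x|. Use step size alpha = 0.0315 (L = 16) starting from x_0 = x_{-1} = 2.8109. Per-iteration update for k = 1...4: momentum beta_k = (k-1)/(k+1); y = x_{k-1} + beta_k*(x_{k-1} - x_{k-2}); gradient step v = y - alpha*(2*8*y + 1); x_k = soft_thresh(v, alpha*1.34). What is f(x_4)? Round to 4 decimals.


FISTA on f(x) = 8*x^2 + 1*x + 1.34*|x|
L = 16, alpha = 0.0315
Iteration 1: beta = 0.0, y = 2.8109 + 0.0*(2.8109 - 2.8109) = 2.8109
  grad(y) = 45.9744, v = y - alpha*grad = 1.3627
  prox(v) = soft_thresh(1.3627, 0.0422) = 1.3205
Iteration 2: beta = 0.3333, y = 1.3205 + 0.3333*(1.3205 - 2.8109) = 0.8237
  grad(y) = 14.1791, v = y - alpha*grad = 0.3771
  prox(v) = soft_thresh(0.3771, 0.0422) = 0.3348
Iteration 3: beta = 0.5, y = 0.3348 + 0.5*(0.3348 - 1.3205) = -0.158
  grad(y) = -1.5277, v = y - alpha*grad = -0.1099
  prox(v) = soft_thresh(-0.1099, 0.0422) = -0.0677
Iteration 4: beta = 0.6, y = -0.0677 + 0.6*(-0.0677 - 0.3348) = -0.3091
  grad(y) = -3.9463, v = y - alpha*grad = -0.1848
  prox(v) = soft_thresh(-0.1848, 0.0422) = -0.1426
f(x_4) = 8*(-0.1426)^2 + 1*(-0.1426) + 1.34*|-0.1426| = 0.2112


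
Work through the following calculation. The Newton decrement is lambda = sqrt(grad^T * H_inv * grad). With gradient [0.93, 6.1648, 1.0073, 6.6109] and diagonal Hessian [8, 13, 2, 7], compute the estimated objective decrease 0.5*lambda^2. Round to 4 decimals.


Step 1: H is diagonal, so H^(-1) * g = [0.1163, 0.4742, 0.5037, 0.9444].
Step 2: g^T H^(-1) g = sum_i g_i^2 / H_ii
  = (0.93)^2/8 + (6.1648)^2/13 + (1.0073)^2/2 + (6.6109)^2/7
  = 0.1081 + 2.9234 + 0.5073 + 6.2434 = 9.7823
Step 3: Objective decrease = 0.5 * g^T H^(-1) g = 4.8912


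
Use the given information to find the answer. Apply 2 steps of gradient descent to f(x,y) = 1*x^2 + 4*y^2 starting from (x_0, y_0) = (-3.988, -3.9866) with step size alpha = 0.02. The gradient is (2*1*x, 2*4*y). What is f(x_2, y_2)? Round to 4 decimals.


Gradient descent on f(x,y) = 1*x^2 + 4*y^2.
Starting point: (-3.988, -3.9866), alpha = 0.02
Step 1: grad_x = 2*1*-3.988 = -7.976, grad_y = 2*4*-3.9866 = -31.8928
  x_1 = -3.988 - 0.02*-7.976 = -3.8285
  y_1 = -3.9866 - 0.02*-31.8928 = -3.3487
Step 2: grad_x = 2*1*-3.8285 = -7.657, grad_y = 2*4*-3.3487 = -26.79
  x_2 = -3.8285 - 0.02*-7.657 = -3.6753
  y_2 = -3.3487 - 0.02*-26.79 = -2.8129
f(-3.6753, -2.8129) = 1*(-3.6753)^2 + 4*(-2.8129)^2 = 45.1588


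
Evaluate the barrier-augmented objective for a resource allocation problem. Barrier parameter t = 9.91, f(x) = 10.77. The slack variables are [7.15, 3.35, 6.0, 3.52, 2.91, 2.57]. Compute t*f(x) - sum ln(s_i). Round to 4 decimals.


Step 1: Compute log-barrier.
ln values: [1.9671, 1.209, 1.7918, 1.2585, 1.0682, 0.9439]
phi = -(1.9671 + 1.209 + 1.7918 + 1.2585 + 1.0682 + 0.9439) = -8.2384
Step 2: Compute augmented objective.
t*f(x) = 9.91*10.77 = 106.7307
Total = 106.7307 - 8.2384 = 98.4923


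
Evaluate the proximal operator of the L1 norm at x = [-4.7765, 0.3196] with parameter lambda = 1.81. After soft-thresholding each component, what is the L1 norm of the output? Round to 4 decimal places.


Soft-thresholding with lambda = 1.81:
prox(-4.7765) = sign(-4.7765)*max(|-4.7765| - 1.81, 0) = -2.9665
prox(0.3196) = sign(0.3196)*max(|0.3196| - 1.81, 0) = 0.0
prox(x) = [-2.9665, 0.0]
||prox(x)||_1 = 2.9665 + 0.0 = 2.9665


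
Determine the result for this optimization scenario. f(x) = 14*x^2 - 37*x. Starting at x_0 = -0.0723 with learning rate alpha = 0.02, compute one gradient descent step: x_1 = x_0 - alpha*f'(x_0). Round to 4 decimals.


We compute the gradient at x_0 and apply the update.
f'(x) = 28*x - 37
f'(-0.0723) = 28*-0.0723 - 37 = -39.0244
x_1 = -0.0723 - 0.02*-39.0244 = 0.7082


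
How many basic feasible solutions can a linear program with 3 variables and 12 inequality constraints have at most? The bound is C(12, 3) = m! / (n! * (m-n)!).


Each vertex corresponds to some choice of n active constraints out of m, so the number of vertices is at most C(m, n) = m! / (n!(m-n)!).
m = 12, n = 3
Numerator: 12 * 11 * 10
Denominator: 3! = 6
C(12, 3) = 220


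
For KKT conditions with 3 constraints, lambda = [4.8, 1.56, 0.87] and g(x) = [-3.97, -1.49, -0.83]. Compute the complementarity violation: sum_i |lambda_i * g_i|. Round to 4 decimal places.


KKT complementary slackness check:
lambda_1 * g_1 = 4.8 * -3.97 = -19.056
lambda_2 * g_2 = 1.56 * -1.49 = -2.3244
lambda_3 * g_3 = 0.87 * -0.83 = -0.7221
Total violation = 19.056 + 2.3244 + 0.7221 = 22.1025


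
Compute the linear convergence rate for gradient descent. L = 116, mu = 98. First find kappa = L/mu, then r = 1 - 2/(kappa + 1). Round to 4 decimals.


Step 1: Compute the condition number.
kappa = L/mu = 116/98 = 1.1837
Step 2: Compute the convergence rate.
r = 1 - 2/(kappa + 1) = 1 - 2*mu/(L + mu) = (L - mu)/(L + mu) = 18/214 = 0.0841


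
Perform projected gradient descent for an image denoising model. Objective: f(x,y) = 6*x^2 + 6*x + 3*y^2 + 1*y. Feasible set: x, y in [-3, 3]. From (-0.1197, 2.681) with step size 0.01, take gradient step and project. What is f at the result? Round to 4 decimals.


Step 1: Compute gradient at (-0.1197, 2.681).
grad_x = 2*6*-0.1197 + 6 = 4.5636
grad_y = 2*3*2.681 + 1 = 17.086
Step 2: Gradient step.
x_raw = -0.1197 - 0.01*4.5636 = -0.1653
y_raw = 2.681 - 0.01*17.086 = 2.5101
Step 3: Project onto [-3, 3].
x_proj = clip(-0.1653) = -0.1653
y_proj = clip(2.5101) = 2.5101
Step 4: Evaluate f.
f(-0.1653, 2.5101) = 20.5845


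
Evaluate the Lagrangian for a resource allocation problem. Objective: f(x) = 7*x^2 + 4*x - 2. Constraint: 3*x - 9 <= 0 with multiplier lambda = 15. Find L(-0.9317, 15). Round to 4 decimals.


Step 1: Evaluate f(x).
f(-0.9317) = 7*(-0.9317)^2 + 4*(-0.9317) - 2 = 0.3497
Step 2: Evaluate g(x).
g(-0.9317) = 3*-0.9317 - 9 = -11.7951
Step 3: Compute Lagrangian.
L = 0.3497 + 15*-11.7951 = -176.5768


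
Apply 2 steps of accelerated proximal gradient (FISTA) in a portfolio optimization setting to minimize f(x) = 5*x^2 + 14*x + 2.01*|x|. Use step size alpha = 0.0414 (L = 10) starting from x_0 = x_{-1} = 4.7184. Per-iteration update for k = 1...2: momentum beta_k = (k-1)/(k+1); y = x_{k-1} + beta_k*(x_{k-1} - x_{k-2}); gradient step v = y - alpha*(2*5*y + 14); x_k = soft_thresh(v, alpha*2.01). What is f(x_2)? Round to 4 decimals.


FISTA on f(x) = 5*x^2 + 14*x + 2.01*|x|
L = 10, alpha = 0.0414
Iteration 1: beta = 0.0, y = 4.7184 + 0.0*(4.7184 - 4.7184) = 4.7184
  grad(y) = 61.184, v = y - alpha*grad = 2.1854
  prox(v) = soft_thresh(2.1854, 0.0832) = 2.1022
Iteration 2: beta = 0.3333, y = 2.1022 + 0.3333*(2.1022 - 4.7184) = 1.2301
  grad(y) = 26.3009, v = y - alpha*grad = 0.1412
  prox(v) = soft_thresh(0.1412, 0.0832) = 0.058
f(x_2) = 5*0.058^2 + 14*0.058 + 2.01*|0.058| = 0.9457


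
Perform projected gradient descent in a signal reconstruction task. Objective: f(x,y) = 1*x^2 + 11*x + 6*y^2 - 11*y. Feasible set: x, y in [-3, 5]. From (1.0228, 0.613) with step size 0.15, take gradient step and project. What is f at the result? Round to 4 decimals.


Step 1: Compute gradient at (1.0228, 0.613).
grad_x = 2*1*1.0228 + 11 = 13.0456
grad_y = 2*6*0.613 - 11 = -3.644
Step 2: Gradient step.
x_raw = 1.0228 - 0.15*13.0456 = -0.934
y_raw = 0.613 - 0.15*-3.644 = 1.1596
Step 3: Project onto [-3, 5].
x_proj = clip(-0.934) = -0.934
y_proj = clip(1.1596) = 1.1596
Step 4: Evaluate f.
f(-0.934, 1.1596) = -14.0896


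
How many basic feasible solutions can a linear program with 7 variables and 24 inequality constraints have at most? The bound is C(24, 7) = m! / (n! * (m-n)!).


Each vertex corresponds to some choice of n active constraints out of m, so the number of vertices is at most C(m, n) = m! / (n!(m-n)!).
m = 24, n = 7
Numerator: 24 * 23 * 22 * 21 * 20 * 19 * 18
Denominator: 7! = 5040
C(24, 7) = 346104


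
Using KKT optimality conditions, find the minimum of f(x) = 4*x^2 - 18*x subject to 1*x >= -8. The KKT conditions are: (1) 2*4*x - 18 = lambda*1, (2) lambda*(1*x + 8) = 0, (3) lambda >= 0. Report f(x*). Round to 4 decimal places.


Step 1: Try lambda = 0 (constraint inactive).
Stationarity: 2*4*x - 18 = 0
x* = 18/(2*4) = 2.25
Check constraint: 1*2.25 = 2.25 >= -8 -- satisfied.
Step 2: Compute optimal value.
f(x*) = 4*2.25^2 - 18*2.25 = -20.25


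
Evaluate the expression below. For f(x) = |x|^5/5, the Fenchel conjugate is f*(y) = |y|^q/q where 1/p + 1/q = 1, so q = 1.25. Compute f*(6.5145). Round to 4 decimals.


The conjugate exponent q satisfies 1/p + 1/q = 1.
p = 5, so q = 5/(5 - 1) = 1.25
|y|^q = 6.5145^1.25 = 10.4076
f*(6.5145) = 10.4076 / 1.25 = 8.3261


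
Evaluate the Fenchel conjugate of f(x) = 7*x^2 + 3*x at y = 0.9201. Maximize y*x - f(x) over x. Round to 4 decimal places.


f*(y) = sup_x {y*x - a*x^2 - b*x} = sup_x {(y-b)*x - a*x^2}
FOC: (y - b) - 2a*x = 0 => x* = (y - b)/(2a)
x* = (0.9201 - 3)/(2*7) = -0.1486
f*(0.9201) = (y-b)^2/(4a) = (0.9201 - 3)^2/(4*7)
= 4.326/28 = 0.1545


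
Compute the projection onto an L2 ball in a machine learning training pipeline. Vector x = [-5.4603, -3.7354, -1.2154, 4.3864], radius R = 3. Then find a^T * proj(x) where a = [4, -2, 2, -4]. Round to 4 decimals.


Step 1: Compute ||x|| (intermediates to 6 decimals).
||x|| = sqrt((-5.4603)^2 + (-3.7354)^2 + (-1.2154)^2 + 4.3864^2) = 8.030305
Step 2: Project.
Since ||x|| > R, scale = R/||x|| = 3/8.030305 = 0.373585, proj(x) = scale * x
proj(x) = [-2.039886, -1.395489, -0.454055, 1.638693]
Step 3: Dot product.
a^T * proj(x) = 4*(-2.039886) - 2*(-1.395489) + 2*(-0.454055) - 4*1.638693 = -12.8314


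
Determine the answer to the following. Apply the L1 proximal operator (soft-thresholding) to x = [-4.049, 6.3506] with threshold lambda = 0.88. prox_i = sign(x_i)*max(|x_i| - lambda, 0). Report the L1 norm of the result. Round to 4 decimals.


Soft-thresholding with lambda = 0.88:
prox(-4.049) = sign(-4.049)*max(|-4.049| - 0.88, 0) = -3.169
prox(6.3506) = sign(6.3506)*max(|6.3506| - 0.88, 0) = 5.4706
prox(x) = [-3.169, 5.4706]
||prox(x)||_1 = 3.169 + 5.4706 = 8.6396


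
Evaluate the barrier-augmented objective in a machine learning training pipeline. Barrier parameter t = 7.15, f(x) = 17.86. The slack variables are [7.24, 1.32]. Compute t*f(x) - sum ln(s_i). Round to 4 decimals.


Step 1: Compute log-barrier.
ln values: [1.9796, 0.2776]
phi = -(1.9796 + 0.2776) = -2.2573
Step 2: Compute augmented objective.
t*f(x) = 7.15*17.86 = 127.699
Total = 127.699 - 2.2573 = 125.4417


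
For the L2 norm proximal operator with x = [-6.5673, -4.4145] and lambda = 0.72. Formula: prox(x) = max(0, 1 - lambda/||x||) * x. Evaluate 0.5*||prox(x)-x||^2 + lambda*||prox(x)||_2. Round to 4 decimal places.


Step 1: Compute ||x||.
||x|| = 7.9131
Step 2: Compute scaling factor.
scale = max(0, 1 - 0.72/7.9131) = 0.909
Step 3: prox(x) = [-5.9698, -4.0128]
||prox(x)|| = 7.1931
Step 4: Proximal objective.
0.5*||prox-x||^2 = 0.2592
lambda*||prox|| = 5.179
Total = 5.4382


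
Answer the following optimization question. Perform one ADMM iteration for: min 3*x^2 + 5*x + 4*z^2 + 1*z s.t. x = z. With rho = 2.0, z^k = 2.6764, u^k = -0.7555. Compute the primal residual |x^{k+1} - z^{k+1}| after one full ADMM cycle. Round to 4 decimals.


ADMM iteration with rho = 2.0, z^k = 2.6764, u^k = -0.7555
Step 1: x-update.
Minimize 3*x^2 + 5*x + (2.0/2)*(x - 2.6764 - 0.7555)^2
FOC: (2*3 + 2.0)*x = -5 + 2.0*(2.6764 + 0.7555)
x^{k+1} = 0.233
Step 2: z-update.
Minimize 4*z^2 + 1*z + (2.0/2)*(0.233 - z - 0.7555)^2
FOC: (2*4 + 2.0)*z = -1 + 2.0*(0.233 - 0.7555)
z^{k+1} = -0.2045
Step 3: u-update.
u^{k+1} = -0.7555 + 0.233 + 0.2045 = -0.318
Step 4: Primal residual = |0.233 + 0.2045| = 0.4375


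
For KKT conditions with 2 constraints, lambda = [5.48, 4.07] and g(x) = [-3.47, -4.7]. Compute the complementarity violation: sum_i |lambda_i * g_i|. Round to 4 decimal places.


KKT complementary slackness check:
lambda_1 * g_1 = 5.48 * -3.47 = -19.0156
lambda_2 * g_2 = 4.07 * -4.7 = -19.129
Total violation = 19.0156 + 19.129 = 38.1446


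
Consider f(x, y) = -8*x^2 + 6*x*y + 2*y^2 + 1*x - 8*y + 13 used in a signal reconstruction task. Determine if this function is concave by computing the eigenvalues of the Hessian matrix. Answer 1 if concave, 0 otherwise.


The Hessian of f(x,y) = -8*x^2 + 6*x*y + 2*y^2 + 1*x - 8*y + 13 is:
H = [[-16, 6], [6, 4]]
Trace = -16 + 4 = -12
Determinant = -16*4 - (6)^2 = -100
Discriminant = (-12)^2 - 4*-100 = 544.0
Eigenvalues: lambda_1 = -17.6619, lambda_2 = 5.6619
The function is not concave.

0


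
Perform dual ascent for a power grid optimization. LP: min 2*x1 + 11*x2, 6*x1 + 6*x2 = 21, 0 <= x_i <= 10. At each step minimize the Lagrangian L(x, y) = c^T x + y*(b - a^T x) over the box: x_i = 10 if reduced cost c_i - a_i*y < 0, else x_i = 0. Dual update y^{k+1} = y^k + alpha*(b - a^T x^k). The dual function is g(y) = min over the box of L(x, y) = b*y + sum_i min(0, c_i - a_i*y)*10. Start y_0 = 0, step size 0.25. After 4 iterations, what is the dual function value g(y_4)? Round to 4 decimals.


Dual ascent for LP: min 2*x1 + 11*x2, 6*x1 + 6*x2 = 21, 0 <= x_i <= 10
Step 1: y^k = 0.0, reduced costs: (2.0, 11.0)
  x^k = (0.0, 0.0), subgradient = b - a^T x = 21.0
  y^{k+1} = 0.0 + 0.25*21.0 = 5.25
Step 2: y^k = 5.25, reduced costs: (-29.5, -20.5)
  x^k = (10.0, 10.0), subgradient = b - a^T x = -99.0
  y^{k+1} = 5.25 + 0.25*-99.0 = -19.5
Step 3: y^k = -19.5, reduced costs: (119.0, 128.0)
  x^k = (0.0, 0.0), subgradient = b - a^T x = 21.0
  y^{k+1} = -19.5 + 0.25*21.0 = -14.25
Step 4: y^k = -14.25, reduced costs: (87.5, 96.5)
  x^k = (0.0, 0.0), subgradient = b - a^T x = 21.0
  y^{k+1} = -14.25 + 0.25*21.0 = -9.0
Dual objective at y_4 = -9.0: reduced costs (56.0, 65.0), box minimizer x = (0.0, 0.0)
g(y_4) = b*y + (c1 - a1*y)*x1 + (c2 - a2*y)*x2 = 21*(-9.0) + 56.0*0.0 + 65.0*0.0 = -189.0 + 0.0 + 0.0 = -189.0


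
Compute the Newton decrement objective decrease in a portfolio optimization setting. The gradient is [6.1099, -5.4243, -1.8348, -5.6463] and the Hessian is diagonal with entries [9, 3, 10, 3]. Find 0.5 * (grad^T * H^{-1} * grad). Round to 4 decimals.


Step 1: H is diagonal, so H^(-1) * g = [0.6789, -1.8081, -0.1835, -1.8821].
Step 2: g^T H^(-1) g = sum_i g_i^2 / H_ii
  = (6.1099)^2/9 + (-5.4243)^2/3 + (-1.8348)^2/10 + (-5.6463)^2/3
  = 4.1479 + 9.8077 + 0.3366 + 10.6269 = 24.9191
Step 3: Objective decrease = 0.5 * g^T H^(-1) g = 12.4596


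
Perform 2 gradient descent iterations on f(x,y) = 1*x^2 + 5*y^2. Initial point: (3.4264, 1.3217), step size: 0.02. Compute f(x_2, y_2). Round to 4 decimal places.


Gradient descent on f(x,y) = 1*x^2 + 5*y^2.
Starting point: (3.4264, 1.3217), alpha = 0.02
Step 1: grad_x = 2*1*3.4264 = 6.8528, grad_y = 2*5*1.3217 = 13.217
  x_1 = 3.4264 - 0.02*6.8528 = 3.2893
  y_1 = 1.3217 - 0.02*13.217 = 1.0574
Step 2: grad_x = 2*1*3.2893 = 6.5787, grad_y = 2*5*1.0574 = 10.5736
  x_2 = 3.2893 - 0.02*6.5787 = 3.1578
  y_2 = 1.0574 - 0.02*10.5736 = 0.8459
f(3.1578, 0.8459) = 1*3.1578^2 + 5*0.8459^2 = 13.5491


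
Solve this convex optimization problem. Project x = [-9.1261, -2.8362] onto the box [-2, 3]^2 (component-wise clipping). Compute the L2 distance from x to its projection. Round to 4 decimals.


Project each component onto [-2, 3].
clip(-9.1261) = -2.0, clip(-2.8362) = -2.0
Projection = [-2.0, -2.0]
Squared diffs: [50.7813, 0.6992]
Distance = sqrt(51.4805) = 7.175


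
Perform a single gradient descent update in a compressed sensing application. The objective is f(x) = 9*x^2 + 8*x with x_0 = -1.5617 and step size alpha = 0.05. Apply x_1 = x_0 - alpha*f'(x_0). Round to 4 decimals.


We compute the gradient at x_0 and apply the update.
f'(x) = 18*x + 8
f'(-1.5617) = 18*-1.5617 + 8 = -20.1106
x_1 = -1.5617 - 0.05*-20.1106 = -0.5562


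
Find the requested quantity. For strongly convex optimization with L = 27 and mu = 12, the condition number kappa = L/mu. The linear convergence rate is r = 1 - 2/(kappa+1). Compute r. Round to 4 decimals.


Step 1: Compute the condition number.
kappa = L/mu = 27/12 = 2.25
Step 2: Compute the convergence rate.
r = 1 - 2/(kappa + 1) = 1 - 2*mu/(L + mu) = (L - mu)/(L + mu) = 15/39 = 0.3846


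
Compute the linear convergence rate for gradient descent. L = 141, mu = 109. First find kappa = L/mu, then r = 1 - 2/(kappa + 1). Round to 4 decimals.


Step 1: Compute the condition number.
kappa = L/mu = 141/109 = 1.2936
Step 2: Compute the convergence rate.
r = 1 - 2/(kappa + 1) = 1 - 2*mu/(L + mu) = (L - mu)/(L + mu) = 32/250 = 0.128


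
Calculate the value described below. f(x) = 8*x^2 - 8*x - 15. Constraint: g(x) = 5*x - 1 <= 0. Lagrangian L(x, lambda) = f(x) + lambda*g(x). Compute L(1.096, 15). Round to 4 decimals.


Step 1: Evaluate f(x).
f(1.096) = 8*1.096^2 - 8*1.096 - 15 = -14.1583
Step 2: Evaluate g(x).
g(1.096) = 5*1.096 - 1 = 4.48
Step 3: Compute Lagrangian.
L = -14.1583 + 15*4.48 = 53.0417


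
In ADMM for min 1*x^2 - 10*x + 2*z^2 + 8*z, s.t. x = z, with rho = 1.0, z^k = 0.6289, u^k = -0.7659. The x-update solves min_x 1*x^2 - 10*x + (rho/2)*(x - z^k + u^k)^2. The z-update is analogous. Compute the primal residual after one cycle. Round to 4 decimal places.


ADMM iteration with rho = 1.0, z^k = 0.6289, u^k = -0.7659
Step 1: x-update.
Minimize 1*x^2 - 10*x + (1.0/2)*(x - 0.6289 - 0.7659)^2
FOC: (2*1 + 1.0)*x = 10 + 1.0*(0.6289 + 0.7659)
x^{k+1} = 3.7983
Step 2: z-update.
Minimize 2*z^2 + 8*z + (1.0/2)*(3.7983 - z - 0.7659)^2
FOC: (2*2 + 1.0)*z = -8 + 1.0*(3.7983 - 0.7659)
z^{k+1} = -0.9935
Step 3: u-update.
u^{k+1} = -0.7659 + 3.7983 + 0.9935 = 4.0259
Step 4: Primal residual = |3.7983 + 0.9935| = 4.7918


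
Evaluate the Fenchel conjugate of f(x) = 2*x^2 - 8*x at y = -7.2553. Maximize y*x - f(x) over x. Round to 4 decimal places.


f*(y) = sup_x {y*x - a*x^2 - b*x} = sup_x {(y-b)*x - a*x^2}
FOC: (y - b) - 2a*x = 0 => x* = (y - b)/(2a)
x* = (-7.2553 + 8)/(2*2) = 0.1862
f*(-7.2553) = (y-b)^2/(4a) = (-7.2553 + 8)^2/(4*2)
= 0.5546/8 = 0.0693


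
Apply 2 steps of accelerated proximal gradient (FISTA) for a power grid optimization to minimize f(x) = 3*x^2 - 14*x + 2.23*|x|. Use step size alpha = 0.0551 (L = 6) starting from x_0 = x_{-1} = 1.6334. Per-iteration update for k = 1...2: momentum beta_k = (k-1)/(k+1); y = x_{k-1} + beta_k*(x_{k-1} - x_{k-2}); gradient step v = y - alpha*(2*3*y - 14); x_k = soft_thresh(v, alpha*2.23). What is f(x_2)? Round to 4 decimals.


FISTA on f(x) = 3*x^2 - 14*x + 2.23*|x|
L = 6, alpha = 0.0551
Iteration 1: beta = 0.0, y = 1.6334 + 0.0*(1.6334 - 1.6334) = 1.6334
  grad(y) = -4.1996, v = y - alpha*grad = 1.8648
  prox(v) = soft_thresh(1.8648, 0.1229) = 1.7419
Iteration 2: beta = 0.3333, y = 1.7419 + 0.3333*(1.7419 - 1.6334) = 1.7781
  grad(y) = -3.3314, v = y - alpha*grad = 1.9617
  prox(v) = soft_thresh(1.9617, 0.1229) = 1.8388
f(x_2) = 3*1.8388^2 - 14*1.8388 + 2.23*|1.8388| = -11.4991


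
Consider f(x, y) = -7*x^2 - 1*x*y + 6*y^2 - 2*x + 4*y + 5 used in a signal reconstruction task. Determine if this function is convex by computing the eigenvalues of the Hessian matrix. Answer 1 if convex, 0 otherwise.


The Hessian of f(x,y) = -7*x^2 - 1*x*y + 6*y^2 - 2*x + 4*y + 5 is:
H = [[-14, -1], [-1, 12]]
Trace = -14 + 12 = -2
Determinant = -14*12 - (-1)^2 = -169
Discriminant = (-2)^2 - 4*-169 = 680.0
Eigenvalues: lambda_1 = -14.0384, lambda_2 = 12.0384
The function is not convex.

0


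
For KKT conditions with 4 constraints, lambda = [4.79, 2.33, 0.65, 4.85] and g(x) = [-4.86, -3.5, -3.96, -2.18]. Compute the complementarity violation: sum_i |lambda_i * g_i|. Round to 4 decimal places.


KKT complementary slackness check:
lambda_1 * g_1 = 4.79 * -4.86 = -23.2794
lambda_2 * g_2 = 2.33 * -3.5 = -8.155
lambda_3 * g_3 = 0.65 * -3.96 = -2.574
lambda_4 * g_4 = 4.85 * -2.18 = -10.573
Total violation = 23.2794 + 8.155 + 2.574 + 10.573 = 44.5814


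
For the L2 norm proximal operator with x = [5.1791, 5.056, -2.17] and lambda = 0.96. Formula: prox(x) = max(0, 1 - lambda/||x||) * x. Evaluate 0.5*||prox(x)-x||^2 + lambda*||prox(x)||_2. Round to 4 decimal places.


Step 1: Compute ||x||.
||x|| = 7.5561
Step 2: Compute scaling factor.
scale = max(0, 1 - 0.96/7.5561) = 0.873
Step 3: prox(x) = [4.5211, 4.4136, -1.8943]
||prox(x)|| = 6.5961
Step 4: Proximal objective.
0.5*||prox-x||^2 = 0.4608
lambda*||prox|| = 6.3323
Total = 6.7931


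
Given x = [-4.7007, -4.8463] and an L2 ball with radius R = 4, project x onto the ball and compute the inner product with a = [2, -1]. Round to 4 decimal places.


Step 1: Compute ||x|| (intermediates to 6 decimals).
||x|| = sqrt((-4.7007)^2 + (-4.8463)^2) = 6.751533
Step 2: Project.
Since ||x|| > R, scale = R/||x|| = 4/6.751533 = 0.592458, proj(x) = scale * x
proj(x) = [-2.784967, -2.871229]
Step 3: Dot product.
a^T * proj(x) = 2*(-2.784967) - 1*(-2.871229) = -2.6987


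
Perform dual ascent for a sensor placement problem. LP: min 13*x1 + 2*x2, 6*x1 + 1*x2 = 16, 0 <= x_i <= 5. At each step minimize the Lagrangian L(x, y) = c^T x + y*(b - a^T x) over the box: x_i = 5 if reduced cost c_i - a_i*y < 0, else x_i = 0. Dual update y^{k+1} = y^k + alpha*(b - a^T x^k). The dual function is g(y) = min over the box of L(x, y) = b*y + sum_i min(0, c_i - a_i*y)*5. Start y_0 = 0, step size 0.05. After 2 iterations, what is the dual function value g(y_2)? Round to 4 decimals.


Dual ascent for LP: min 13*x1 + 2*x2, 6*x1 + 1*x2 = 16, 0 <= x_i <= 5
Step 1: y^k = 0.0, reduced costs: (13.0, 2.0)
  x^k = (0.0, 0.0), subgradient = b - a^T x = 16.0
  y^{k+1} = 0.0 + 0.05*16.0 = 0.8
Step 2: y^k = 0.8, reduced costs: (8.2, 1.2)
  x^k = (0.0, 0.0), subgradient = b - a^T x = 16.0
  y^{k+1} = 0.8 + 0.05*16.0 = 1.6
Dual objective at y_2 = 1.6: reduced costs (3.4, 0.4), box minimizer x = (0.0, 0.0)
g(y_2) = b*y + (c1 - a1*y)*x1 + (c2 - a2*y)*x2 = 16*1.6 + 3.4*0.0 + 0.4*0.0 = 25.6 + 0.0 + 0.0 = 25.6


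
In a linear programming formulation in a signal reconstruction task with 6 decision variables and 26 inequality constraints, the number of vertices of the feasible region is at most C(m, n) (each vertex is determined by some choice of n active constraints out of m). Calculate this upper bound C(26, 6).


Each vertex corresponds to some choice of n active constraints out of m, so the number of vertices is at most C(m, n) = m! / (n!(m-n)!).
m = 26, n = 6
Numerator: 26 * 25 * 24 * 23 * 22 * 21
Denominator: 6! = 720
C(26, 6) = 230230


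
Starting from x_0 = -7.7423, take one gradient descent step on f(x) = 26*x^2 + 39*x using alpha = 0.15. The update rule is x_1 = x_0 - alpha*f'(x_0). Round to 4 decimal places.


We compute the gradient at x_0 and apply the update.
f'(x) = 52*x + 39
f'(-7.7423) = 52*-7.7423 + 39 = -363.5996
x_1 = -7.7423 - 0.15*-363.5996 = 46.7976


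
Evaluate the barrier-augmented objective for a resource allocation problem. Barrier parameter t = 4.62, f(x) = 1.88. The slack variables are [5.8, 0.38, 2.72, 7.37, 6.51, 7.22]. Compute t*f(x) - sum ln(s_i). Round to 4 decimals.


Step 1: Compute log-barrier.
ln values: [1.7579, -0.9676, 1.0006, 1.9974, 1.8733, 1.9769]
phi = -(1.7579 - 0.9676 + 1.0006 + 1.9974 + 1.8733 + 1.9769) = -7.6385
Step 2: Compute augmented objective.
t*f(x) = 4.62*1.88 = 8.6856
Total = 8.6856 - 7.6385 = 1.0471


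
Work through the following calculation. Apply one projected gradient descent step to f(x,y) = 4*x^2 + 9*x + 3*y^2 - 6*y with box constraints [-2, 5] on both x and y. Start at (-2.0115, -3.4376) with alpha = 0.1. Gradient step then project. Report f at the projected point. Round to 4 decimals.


Step 1: Compute gradient at (-2.0115, -3.4376).
grad_x = 2*4*-2.0115 + 9 = -7.092
grad_y = 2*3*-3.4376 - 6 = -26.6256
Step 2: Gradient step.
x_raw = -2.0115 - 0.1*-7.092 = -1.3023
y_raw = -3.4376 - 0.1*-26.6256 = -0.775
Step 3: Project onto [-2, 5].
x_proj = clip(-1.3023) = -1.3023
y_proj = clip(-0.775) = -0.775
Step 4: Evaluate f.
f(-1.3023, -0.775) = 1.5155


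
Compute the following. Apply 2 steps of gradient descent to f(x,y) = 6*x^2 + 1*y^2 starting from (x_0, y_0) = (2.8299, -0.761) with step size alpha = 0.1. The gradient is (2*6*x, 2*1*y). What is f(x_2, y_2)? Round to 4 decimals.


Gradient descent on f(x,y) = 6*x^2 + 1*y^2.
Starting point: (2.8299, -0.761), alpha = 0.1
Step 1: grad_x = 2*6*2.8299 = 33.9588, grad_y = 2*1*-0.761 = -1.522
  x_1 = 2.8299 - 0.1*33.9588 = -0.566
  y_1 = -0.761 - 0.1*-1.522 = -0.6088
Step 2: grad_x = 2*6*-0.566 = -6.7918, grad_y = 2*1*-0.6088 = -1.2176
  x_2 = -0.566 - 0.1*-6.7918 = 0.1132
  y_2 = -0.6088 - 0.1*-1.2176 = -0.487
f(0.1132, -0.487) = 6*0.1132^2 + 1*(-0.487)^2 = 0.3141


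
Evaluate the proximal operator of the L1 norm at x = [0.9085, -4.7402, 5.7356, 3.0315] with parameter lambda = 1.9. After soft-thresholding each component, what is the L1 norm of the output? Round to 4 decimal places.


Soft-thresholding with lambda = 1.9:
prox(0.9085) = sign(0.9085)*max(|0.9085| - 1.9, 0) = 0.0
prox(-4.7402) = sign(-4.7402)*max(|-4.7402| - 1.9, 0) = -2.8402
prox(5.7356) = sign(5.7356)*max(|5.7356| - 1.9, 0) = 3.8356
prox(3.0315) = sign(3.0315)*max(|3.0315| - 1.9, 0) = 1.1315
prox(x) = [0.0, -2.8402, 3.8356, 1.1315]
||prox(x)||_1 = 0.0 + 2.8402 + 3.8356 + 1.1315 = 7.8073


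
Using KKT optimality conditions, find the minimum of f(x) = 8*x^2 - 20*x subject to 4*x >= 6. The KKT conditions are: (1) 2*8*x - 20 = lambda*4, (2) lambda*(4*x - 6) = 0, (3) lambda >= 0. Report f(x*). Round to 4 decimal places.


Step 1: Try lambda = 0 (constraint inactive).
x_unc = 20/(2*8) = 1.25
Check: 4*1.25 = 5.0 < 6 -- violated!
Step 2: Constraint must be active: 4*x = 6
x* = 6/4 = 1.5
lambda = (2*8*1.5 - 20)/4 = 1.0
Step 3: Compute optimal value.
f(x*) = 8*1.5^2 - 20*1.5 = -12.0


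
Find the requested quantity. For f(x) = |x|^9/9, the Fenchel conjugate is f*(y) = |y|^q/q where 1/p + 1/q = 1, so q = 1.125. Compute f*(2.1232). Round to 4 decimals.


The conjugate exponent q satisfies 1/p + 1/q = 1.
p = 9, so q = 9/(9 - 1) = 1.125
|y|^q = 2.1232^1.125 = 2.3327
f*(2.1232) = 2.3327 / 1.125 = 2.0735


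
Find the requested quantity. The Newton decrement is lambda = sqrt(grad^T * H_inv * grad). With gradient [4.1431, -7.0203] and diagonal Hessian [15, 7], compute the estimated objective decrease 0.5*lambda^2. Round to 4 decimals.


Step 1: H is diagonal, so H^(-1) * g = [0.2762, -1.0029].
Step 2: g^T H^(-1) g = sum_i g_i^2 / H_ii
  = (4.1431)^2/15 + (-7.0203)^2/7
  = 1.1444 + 7.0407 = 8.185
Step 3: Objective decrease = 0.5 * g^T H^(-1) g = 4.0925


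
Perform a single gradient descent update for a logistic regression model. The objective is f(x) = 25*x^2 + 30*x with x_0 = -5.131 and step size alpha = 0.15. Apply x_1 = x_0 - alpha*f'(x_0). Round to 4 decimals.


We compute the gradient at x_0 and apply the update.
f'(x) = 50*x + 30
f'(-5.131) = 50*-5.131 + 30 = -226.55
x_1 = -5.131 - 0.15*-226.55 = 28.8515


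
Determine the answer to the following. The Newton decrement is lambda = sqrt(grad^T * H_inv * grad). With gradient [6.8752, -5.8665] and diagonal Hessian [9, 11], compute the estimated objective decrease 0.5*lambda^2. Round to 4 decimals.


Step 1: H is diagonal, so H^(-1) * g = [0.7639, -0.5333].
Step 2: g^T H^(-1) g = sum_i g_i^2 / H_ii
  = (6.8752)^2/9 + (-5.8665)^2/11
  = 5.252 + 3.1287 = 8.3808
Step 3: Objective decrease = 0.5 * g^T H^(-1) g = 4.1904


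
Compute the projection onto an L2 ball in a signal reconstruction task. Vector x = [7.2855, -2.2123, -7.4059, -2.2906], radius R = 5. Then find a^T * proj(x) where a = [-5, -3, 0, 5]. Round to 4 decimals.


Step 1: Compute ||x|| (intermediates to 6 decimals).
||x|| = sqrt(7.2855^2 + (-2.2123)^2 + (-7.4059)^2 + (-2.2906)^2) = 10.865863
Step 2: Project.
Since ||x|| > R, scale = R/||x|| = 5/10.865863 = 0.460157, proj(x) = scale * x
proj(x) = [3.352474, -1.018005, -3.407877, -1.054036]
Step 3: Dot product.
a^T * proj(x) = -5*3.352474 - 3*(-1.018005) + 0*(-3.407877) + 5*(-1.054036) = -18.9785


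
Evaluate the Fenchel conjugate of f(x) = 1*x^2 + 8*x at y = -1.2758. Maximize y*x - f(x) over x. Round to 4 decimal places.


f*(y) = sup_x {y*x - a*x^2 - b*x} = sup_x {(y-b)*x - a*x^2}
FOC: (y - b) - 2a*x = 0 => x* = (y - b)/(2a)
x* = (-1.2758 - 8)/(2*1) = -4.6379
f*(-1.2758) = (y-b)^2/(4a) = (-1.2758 - 8)^2/(4*1)
= 86.0405/4 = 21.5101


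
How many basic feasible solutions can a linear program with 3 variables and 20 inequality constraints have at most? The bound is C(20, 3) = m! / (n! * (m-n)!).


Each vertex corresponds to some choice of n active constraints out of m, so the number of vertices is at most C(m, n) = m! / (n!(m-n)!).
m = 20, n = 3
Numerator: 20 * 19 * 18
Denominator: 3! = 6
C(20, 3) = 1140


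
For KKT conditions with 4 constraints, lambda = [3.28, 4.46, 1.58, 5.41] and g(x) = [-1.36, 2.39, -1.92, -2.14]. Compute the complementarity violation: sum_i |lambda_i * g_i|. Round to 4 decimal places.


KKT complementary slackness check:
lambda_1 * g_1 = 3.28 * -1.36 = -4.4608
lambda_2 * g_2 = 4.46 * 2.39 = 10.6594
lambda_3 * g_3 = 1.58 * -1.92 = -3.0336
lambda_4 * g_4 = 5.41 * -2.14 = -11.5774
Total violation = 4.4608 + 10.6594 + 3.0336 + 11.5774 = 29.7312
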